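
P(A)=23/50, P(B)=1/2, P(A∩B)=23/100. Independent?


P(A)×P(B) = 23/100
P(A∩B) = 23/100
Equal ✓ → Independent

Yes, independent


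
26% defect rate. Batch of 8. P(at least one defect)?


P(all good) = (37/50)^8 = 3512479453921/39062500000000
P(≥1 defect) = 35550020546079/39062500000000

P = 35550020546079/39062500000000 ≈ 91.01%


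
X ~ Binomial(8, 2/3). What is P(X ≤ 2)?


P(X ≤ 2) = Σ P(X=i) for i=0..2
P(X=0) = 1/6561
P(X=1) = 16/6561
P(X=2) = 112/6561
Sum = 43/2187

P(X ≤ 2) = 43/2187 ≈ 1.97%


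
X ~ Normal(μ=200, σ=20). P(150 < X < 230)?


z₁=(150-200)/20=-2.5, z₂=(230-200)/20=1.5
P = Φ(1.5) - Φ(-2.5) = 0.933193 - 0.006210 = 0.926983 ≈ 0.9270

P(150 < X < 230) ≈ 0.9270


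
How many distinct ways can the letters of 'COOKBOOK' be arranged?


Letters: 8, freq: {'C': 1, 'O': 4, 'K': 2, 'B': 1}
8!/(1!×4!×2!×1!) = 40320/48 = 840

840


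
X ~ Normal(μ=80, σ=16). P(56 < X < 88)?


z₁=(56-80)/16=-1.5, z₂=(88-80)/16=0.5
P = Φ(0.5) - Φ(-1.5) = 0.691462 - 0.066807 = 0.624655 ≈ 0.6247

P(56 < X < 88) ≈ 0.6247


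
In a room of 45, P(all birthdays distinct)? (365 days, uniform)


P(all different) = Π(365-i)/365 for i=0..44
= (365/365)×(364/365)×...×(321/365)
= 0.059024

P ≈ 0.0590 ≈ 5.90%


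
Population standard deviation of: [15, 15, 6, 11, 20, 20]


Mean = 87/6 = 29/2
  (15-29/2)²=1/4
  (15-29/2)²=1/4
  (6-29/2)²=289/4
  (11-29/2)²=49/4
  (20-29/2)²=121/4
  (20-29/2)²=121/4
Σ(x-μ)² = 291/2
σ² = (291/2)/6 = 97/4

σ = √(97/4) ≈ 4.9244


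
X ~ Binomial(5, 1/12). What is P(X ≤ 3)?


P(X ≤ 3) = Σ P(X=i) for i=0..3
P(X=0) = 161051/248832
P(X=1) = 73205/248832
P(X=2) = 6655/124416
P(X=3) = 605/124416
Sum = 31097/31104

P(X ≤ 3) = 31097/31104 ≈ 99.98%


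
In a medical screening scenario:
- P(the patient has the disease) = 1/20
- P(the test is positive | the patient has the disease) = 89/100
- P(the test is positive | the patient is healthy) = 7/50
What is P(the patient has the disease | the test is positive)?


Using Bayes' theorem:
P(A|B) = P(B|A)·P(A) / P(B)

P(the test is positive) = 89/100 × 1/20 + 7/50 × 19/20
= 89/2000 + 133/1000 = 71/400

P(the patient has the disease|the test is positive) = (89/2000) / (71/400) = 89/355

P(the patient has the disease|the test is positive) = 89/355 ≈ 25.07%


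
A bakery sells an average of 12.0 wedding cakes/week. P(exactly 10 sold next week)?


Poisson(λ=12.0): P(X=10) = e^(-λ)×λ^k/k!
= e^(-12.0) × 12.0^10 / 10!
≈ 6.144212353e-06 × 61917364224 / 3628800 ≈ 0.104837

P(X=10) ≈ 0.104837 ≈ 10.48%


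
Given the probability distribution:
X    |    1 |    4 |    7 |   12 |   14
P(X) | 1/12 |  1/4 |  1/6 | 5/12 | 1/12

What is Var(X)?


E[X] = 101/12
E[X²] = 1063/12
Var(X) = E[X²] - (E[X])² = 1063/12 - 10201/144 = 2555/144

Var(X) = 2555/144 ≈ 17.7431


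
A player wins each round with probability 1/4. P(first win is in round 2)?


Geometric: P(X=2) = (1-p)^(k-1)×p = (3/4)^1×1/4 = 3/16

P(X=2) = 3/16 ≈ 18.75%


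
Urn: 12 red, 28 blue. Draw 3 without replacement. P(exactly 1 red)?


Hypergeometric: C(12,1)×C(28,2)/C(40,3)
= 12×378/9880 = 567/1235

P(X=1) = 567/1235 ≈ 45.91%


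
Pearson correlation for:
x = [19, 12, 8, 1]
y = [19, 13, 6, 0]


n=4, Σx=40, Σy=38, Σxy=565, Σx²=570, Σy²=566
r = (4×565 - 40×38)/√((4×570 - 40²)(4×566 - 38²))
= 740/√(680×820) = 740/√557600 ≈ 740/746.7262 ≈ 0.9910

r ≈ 0.9910


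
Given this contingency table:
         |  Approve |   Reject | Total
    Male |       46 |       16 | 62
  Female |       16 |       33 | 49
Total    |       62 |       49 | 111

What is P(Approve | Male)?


P(Approve | Male) = 46/(46+16) = 46/62 = 23/31

P(Approve|Male) = 23/31 ≈ 74.19%


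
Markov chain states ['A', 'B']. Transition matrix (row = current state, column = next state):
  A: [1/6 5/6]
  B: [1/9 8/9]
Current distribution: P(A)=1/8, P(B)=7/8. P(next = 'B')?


P(next=B) = Σᵢ P(now=i)×P(i→B)
= 1/8×5/6 + 7/8×8/9
= 5/48 + 7/9 = 127/144

P = 127/144 ≈ 0.8819


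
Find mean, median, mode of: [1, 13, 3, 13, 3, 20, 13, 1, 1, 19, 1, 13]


Sorted: [1, 1, 1, 1, 3, 3, 13, 13, 13, 13, 19, 20]
Mean = 101/12
Median = 8
Freq: {1: 4, 13: 4, 3: 2, 20: 1, 19: 1}
Mode: [1, 13]

Mean=101/12, Median=8, Mode=[1, 13]


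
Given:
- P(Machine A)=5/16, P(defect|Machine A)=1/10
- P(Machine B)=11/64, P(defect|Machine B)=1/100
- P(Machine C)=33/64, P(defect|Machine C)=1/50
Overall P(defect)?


P(B) = Σ P(B|Aᵢ)×P(Aᵢ)
  1/10×5/16 = 1/32
  1/100×11/64 = 11/6400
  1/50×33/64 = 33/3200
Sum = 277/6400

P(defect) = 277/6400 ≈ 4.33%


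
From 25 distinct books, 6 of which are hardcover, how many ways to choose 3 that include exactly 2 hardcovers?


Choose 2 of the 6 hardcovers and 1 of the other 19 books:
C(6,2)×C(19,1) = 15×19 = 285

285


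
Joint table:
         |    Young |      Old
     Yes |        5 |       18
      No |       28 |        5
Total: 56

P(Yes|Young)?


P(Yes|Young) = 5/(5+28) = 5/33

P = 5/33 ≈ 15.15%


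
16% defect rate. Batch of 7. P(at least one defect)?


P(all good) = (21/25)^7 = 1801088541/6103515625
P(≥1 defect) = 4302427084/6103515625

P = 4302427084/6103515625 ≈ 70.49%


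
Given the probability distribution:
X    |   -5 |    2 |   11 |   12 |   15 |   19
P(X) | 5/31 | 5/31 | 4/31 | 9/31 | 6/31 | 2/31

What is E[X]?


E[X] = Σ x·P(X=x)
= (-5)×(5/31) + (2)×(5/31) + (11)×(4/31) + (12)×(9/31) + (15)×(6/31) + (19)×(2/31)
= 265/31

E[X] = 265/31


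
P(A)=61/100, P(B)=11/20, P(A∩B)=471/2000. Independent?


P(A)×P(B) = 671/2000
P(A∩B) = 471/2000
Not equal → NOT independent

No, not independent


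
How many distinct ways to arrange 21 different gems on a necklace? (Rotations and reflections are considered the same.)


Free circular arrangements: rotations and reflections both identified.
(n-1)!/2 = 20!/2 = 2432902008176640000/2 = 1216451004088320000

1216451004088320000


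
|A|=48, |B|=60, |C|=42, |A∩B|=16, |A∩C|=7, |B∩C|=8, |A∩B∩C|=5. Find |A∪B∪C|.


|A∪B∪C| = 48+60+42-16-7-8+5 = 124

|A∪B∪C| = 124


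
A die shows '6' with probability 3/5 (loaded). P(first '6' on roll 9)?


Geometric: P(X=9) = (1-p)^(k-1)×p = (2/5)^8×3/5 = 768/1953125

P(X=9) = 768/1953125 ≈ 0.04%


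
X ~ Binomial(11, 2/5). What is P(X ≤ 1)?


P(X ≤ 1) = Σ P(X=i) for i=0..1
P(X=0) = 177147/48828125
P(X=1) = 1299078/48828125
Sum = 59049/1953125

P(X ≤ 1) = 59049/1953125 ≈ 3.02%


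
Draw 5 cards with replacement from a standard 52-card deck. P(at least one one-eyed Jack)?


P(not a one-eyed Jack) = 50/52 = 25/26
P(none in 5 draws) = (25/26)^5 = 9765625/11881376
P(≥1 one-eyed Jack) = 1 - 9765625/11881376 = 2115751/11881376

P = 2115751/11881376 ≈ 17.81%


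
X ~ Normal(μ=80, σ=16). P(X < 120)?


z = (120-80)/16 = 2.5
P(Z < 2.5) = 0.9938

P(X < 120) ≈ 0.9938


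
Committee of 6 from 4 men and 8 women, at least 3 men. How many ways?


Count by #men:
  3M,3W: C(4,3)×C(8,3)=224
  4M,2W: C(4,4)×C(8,2)=28
Total = 252

252


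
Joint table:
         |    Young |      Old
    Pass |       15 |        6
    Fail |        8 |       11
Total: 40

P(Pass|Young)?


P(Pass|Young) = 15/(15+8) = 15/23

P = 15/23 ≈ 65.22%


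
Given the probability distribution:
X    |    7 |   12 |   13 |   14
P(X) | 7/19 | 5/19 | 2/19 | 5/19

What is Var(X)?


E[X] = 205/19
E[X²] = 2381/19
Var(X) = E[X²] - (E[X])² = 2381/19 - 42025/361 = 3214/361

Var(X) = 3214/361 ≈ 8.9030


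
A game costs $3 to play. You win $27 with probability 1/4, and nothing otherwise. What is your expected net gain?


E[gain] = (27-3)×1/4 + (-3)×3/4
= 6 - 9/4 = 15/4

Expected net gain = $15/4 ≈ $3.75


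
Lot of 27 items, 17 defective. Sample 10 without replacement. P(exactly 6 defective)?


Hypergeometric: C(17,6)×C(10,4)/C(27,10)
= 12376×210/8436285 = 13328/43263

P(X=6) = 13328/43263 ≈ 30.81%


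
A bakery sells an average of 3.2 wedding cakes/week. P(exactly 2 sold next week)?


Poisson(λ=3.2): P(X=2) = e^(-λ)×λ^k/k!
= e^(-3.2) × 3.2^2 / 2!
≈ 0.04076220398 × 10.24 / 2 ≈ 0.208702

P(X=2) ≈ 0.208702 ≈ 20.87%


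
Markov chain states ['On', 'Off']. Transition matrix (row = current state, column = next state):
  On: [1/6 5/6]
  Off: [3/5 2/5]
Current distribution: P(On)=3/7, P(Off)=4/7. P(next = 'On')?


P(next=On) = Σᵢ P(now=i)×P(i→On)
= 3/7×1/6 + 4/7×3/5
= 1/14 + 12/35 = 29/70

P = 29/70 ≈ 0.4143


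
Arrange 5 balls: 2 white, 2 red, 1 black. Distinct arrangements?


5!/(2!×2!×1!) = 30

30


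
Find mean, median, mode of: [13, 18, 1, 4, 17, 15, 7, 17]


Sorted: [1, 4, 7, 13, 15, 17, 17, 18]
Mean = 92/8 = 23/2
Median = 14
Freq: {13: 1, 18: 1, 1: 1, 4: 1, 17: 2, 15: 1, 7: 1}
Mode: [17]

Mean=23/2, Median=14, Mode=17


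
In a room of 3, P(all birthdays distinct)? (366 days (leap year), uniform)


P(all different) = Π(366-i)/366 for i=0..2
= (366/366)×(365/366)×...×(364/366)
= 0.991818

P ≈ 0.9918 ≈ 99.18%


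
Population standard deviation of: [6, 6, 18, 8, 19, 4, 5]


Mean = 66/7
  (6-66/7)²=576/49
  (6-66/7)²=576/49
  (18-66/7)²=3600/49
  (8-66/7)²=100/49
  (19-66/7)²=4489/49
  (4-66/7)²=1444/49
  (5-66/7)²=961/49
Σ(x-μ)² = 1678/7
σ² = (1678/7)/7 = 1678/49

σ = √(1678/49) ≈ 5.8519


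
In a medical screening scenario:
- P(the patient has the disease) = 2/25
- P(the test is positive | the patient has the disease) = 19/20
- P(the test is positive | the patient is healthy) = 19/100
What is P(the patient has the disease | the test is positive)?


Using Bayes' theorem:
P(A|B) = P(B|A)·P(A) / P(B)

P(the test is positive) = 19/20 × 2/25 + 19/100 × 23/25
= 19/250 + 437/2500 = 627/2500

P(the patient has the disease|the test is positive) = (19/250) / (627/2500) = 10/33

P(the patient has the disease|the test is positive) = 10/33 ≈ 30.30%


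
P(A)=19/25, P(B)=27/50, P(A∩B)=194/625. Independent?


P(A)×P(B) = 513/1250
P(A∩B) = 194/625
Not equal → NOT independent

No, not independent


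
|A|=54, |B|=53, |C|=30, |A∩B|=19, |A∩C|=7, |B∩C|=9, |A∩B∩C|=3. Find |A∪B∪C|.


|A∪B∪C| = 54+53+30-19-7-9+3 = 105

|A∪B∪C| = 105


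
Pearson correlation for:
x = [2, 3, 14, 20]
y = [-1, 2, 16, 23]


n=4, Σx=39, Σy=40, Σxy=688, Σx²=609, Σy²=790
r = (4×688 - 39×40)/√((4×609 - 39²)(4×790 - 40²))
= 1192/√(915×1560) = 1192/√1427400 ≈ 1192/1194.7385 ≈ 0.9977

r ≈ 0.9977


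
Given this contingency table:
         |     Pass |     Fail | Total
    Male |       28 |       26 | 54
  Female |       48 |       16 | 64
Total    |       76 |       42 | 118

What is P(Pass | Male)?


P(Pass | Male) = 28/(28+26) = 28/54 = 14/27

P(Pass|Male) = 14/27 ≈ 51.85%


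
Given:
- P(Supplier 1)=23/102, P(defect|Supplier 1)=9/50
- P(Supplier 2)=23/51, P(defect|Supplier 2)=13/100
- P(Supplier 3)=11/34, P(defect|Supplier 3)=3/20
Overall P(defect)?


P(B) = Σ P(B|Aᵢ)×P(Aᵢ)
  9/50×23/102 = 69/1700
  13/100×23/51 = 299/5100
  3/20×11/34 = 33/680
Sum = 1507/10200

P(defect) = 1507/10200 ≈ 14.77%


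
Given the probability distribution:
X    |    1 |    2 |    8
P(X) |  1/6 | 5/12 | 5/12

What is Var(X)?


E[X] = 13/3
E[X²] = 57/2
Var(X) = E[X²] - (E[X])² = 57/2 - 169/9 = 175/18

Var(X) = 175/18 ≈ 9.7222


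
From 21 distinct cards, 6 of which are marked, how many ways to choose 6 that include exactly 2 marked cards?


Choose 2 of the 6 marked cards and 4 of the other 15 cards:
C(6,2)×C(15,4) = 15×1365 = 20475

20475


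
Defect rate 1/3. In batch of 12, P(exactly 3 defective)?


Binomial: P(X=3) = C(12,3)×p^3×(1-p)^9
= 220 × 1/27 × 512/19683 = 112640/531441

P(X=3) = 112640/531441 ≈ 21.20%


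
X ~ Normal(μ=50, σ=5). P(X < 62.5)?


z = (62.5-50)/5 = 2.5
P(Z < 2.5) = 0.9938

P(X < 62.5) ≈ 0.9938


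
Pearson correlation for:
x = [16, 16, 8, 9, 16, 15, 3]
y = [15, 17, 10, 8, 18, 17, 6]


n=7, Σx=83, Σy=91, Σxy=1225, Σx²=1147, Σy²=1327
r = (7×1225 - 83×91)/√((7×1147 - 83²)(7×1327 - 91²))
= 1022/√(1140×1008) = 1022/√1149120 ≈ 1022/1071.9701 ≈ 0.9534

r ≈ 0.9534


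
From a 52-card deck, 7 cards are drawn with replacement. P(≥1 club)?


P(not a club) = 39/52 = 3/4
P(none in 7 draws) = (3/4)^7 = 2187/16384
P(≥1 club) = 1 - 2187/16384 = 14197/16384

P = 14197/16384 ≈ 86.65%


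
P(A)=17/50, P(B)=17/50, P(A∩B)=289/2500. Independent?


P(A)×P(B) = 289/2500
P(A∩B) = 289/2500
Equal ✓ → Independent

Yes, independent


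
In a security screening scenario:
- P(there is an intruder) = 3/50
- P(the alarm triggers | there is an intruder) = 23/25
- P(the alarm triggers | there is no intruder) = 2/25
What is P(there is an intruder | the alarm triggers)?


Using Bayes' theorem:
P(A|B) = P(B|A)·P(A) / P(B)

P(the alarm triggers) = 23/25 × 3/50 + 2/25 × 47/50
= 69/1250 + 47/625 = 163/1250

P(there is an intruder|the alarm triggers) = (69/1250) / (163/1250) = 69/163

P(there is an intruder|the alarm triggers) = 69/163 ≈ 42.33%


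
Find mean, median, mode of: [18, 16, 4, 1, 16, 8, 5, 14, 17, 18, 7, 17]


Sorted: [1, 4, 5, 7, 8, 14, 16, 16, 17, 17, 18, 18]
Mean = 141/12 = 47/4
Median = 15
Freq: {18: 2, 16: 2, 4: 1, 1: 1, 8: 1, 5: 1, 14: 1, 17: 2, 7: 1}
Mode: [16, 17, 18]

Mean=47/4, Median=15, Mode=[16, 17, 18]


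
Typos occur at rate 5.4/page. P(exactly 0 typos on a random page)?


Poisson(λ=5.4): P(X=0) = e^(-λ)×λ^k/k!
= e^(-5.4) × 5.4^0 / 0!
≈ 0.004516580943 × 1 / 1 ≈ 0.004517

P(X=0) ≈ 0.004517 ≈ 0.45%


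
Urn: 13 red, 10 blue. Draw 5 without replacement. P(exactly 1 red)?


Hypergeometric: C(13,1)×C(10,4)/C(23,5)
= 13×210/33649 = 390/4807

P(X=1) = 390/4807 ≈ 8.11%


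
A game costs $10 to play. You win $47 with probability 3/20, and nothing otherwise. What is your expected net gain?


E[gain] = (47-10)×3/20 + (-10)×17/20
= 111/20 - 17/2 = -59/20

Expected net gain = $-59/20 ≈ $-2.95


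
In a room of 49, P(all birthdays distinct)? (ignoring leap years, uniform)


P(all different) = Π(365-i)/365 for i=0..48
= (365/365)×(364/365)×...×(317/365)
= 0.034220

P ≈ 0.0342 ≈ 3.42%


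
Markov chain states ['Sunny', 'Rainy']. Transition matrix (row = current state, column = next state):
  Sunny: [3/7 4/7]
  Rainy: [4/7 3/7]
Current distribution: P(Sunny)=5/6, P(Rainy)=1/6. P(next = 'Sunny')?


P(next=Sunny) = Σᵢ P(now=i)×P(i→Sunny)
= 5/6×3/7 + 1/6×4/7
= 5/14 + 2/21 = 19/42

P = 19/42 ≈ 0.4524


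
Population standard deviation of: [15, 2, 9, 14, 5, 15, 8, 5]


Mean = 73/8
  (15-73/8)²=2209/64
  (2-73/8)²=3249/64
  (9-73/8)²=1/64
  (14-73/8)²=1521/64
  (5-73/8)²=1089/64
  (15-73/8)²=2209/64
  (8-73/8)²=81/64
  (5-73/8)²=1089/64
Σ(x-μ)² = 1431/8
σ² = (1431/8)/8 = 1431/64

σ = √(1431/64) ≈ 4.7286


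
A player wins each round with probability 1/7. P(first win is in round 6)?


Geometric: P(X=6) = (1-p)^(k-1)×p = (6/7)^5×1/7 = 7776/117649

P(X=6) = 7776/117649 ≈ 6.61%


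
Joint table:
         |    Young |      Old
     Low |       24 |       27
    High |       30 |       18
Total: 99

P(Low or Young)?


P(Low∨Young) = P(Low) + P(Young) - P(Low∧Young)
= (51 + 54 - 24)/99 = 81/99 = 9/11

P = 9/11 ≈ 81.82%


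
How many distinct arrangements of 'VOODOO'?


Letters: 6, freq: {'V': 1, 'O': 4, 'D': 1}
6!/(1!×4!×1!) = 720/24 = 30

30


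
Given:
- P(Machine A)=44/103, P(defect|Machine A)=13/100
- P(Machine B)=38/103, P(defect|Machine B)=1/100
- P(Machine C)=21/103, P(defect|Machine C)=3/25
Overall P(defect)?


P(B) = Σ P(B|Aᵢ)×P(Aᵢ)
  13/100×44/103 = 143/2575
  1/100×38/103 = 19/5150
  3/25×21/103 = 63/2575
Sum = 431/5150

P(defect) = 431/5150 ≈ 8.37%


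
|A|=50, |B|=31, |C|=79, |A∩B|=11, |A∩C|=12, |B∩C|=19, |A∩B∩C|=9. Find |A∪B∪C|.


|A∪B∪C| = 50+31+79-11-12-19+9 = 127

|A∪B∪C| = 127


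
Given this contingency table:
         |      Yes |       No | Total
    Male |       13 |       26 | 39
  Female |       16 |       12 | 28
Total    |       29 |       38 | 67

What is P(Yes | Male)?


P(Yes | Male) = 13/(13+26) = 13/39 = 1/3

P(Yes|Male) = 1/3 ≈ 33.33%


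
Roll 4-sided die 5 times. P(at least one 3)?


P(no 3)^5 = (3/4)^5 = 243/1024
P(≥1) = 1 - 243/1024 = 781/1024

P = 781/1024 ≈ 76.27%


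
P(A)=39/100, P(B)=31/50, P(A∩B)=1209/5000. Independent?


P(A)×P(B) = 1209/5000
P(A∩B) = 1209/5000
Equal ✓ → Independent

Yes, independent


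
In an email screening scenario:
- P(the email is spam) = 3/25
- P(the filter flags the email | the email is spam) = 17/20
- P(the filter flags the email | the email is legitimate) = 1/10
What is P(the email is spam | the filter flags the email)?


Using Bayes' theorem:
P(A|B) = P(B|A)·P(A) / P(B)

P(the filter flags the email) = 17/20 × 3/25 + 1/10 × 22/25
= 51/500 + 11/125 = 19/100

P(the email is spam|the filter flags the email) = (51/500) / (19/100) = 51/95

P(the email is spam|the filter flags the email) = 51/95 ≈ 53.68%


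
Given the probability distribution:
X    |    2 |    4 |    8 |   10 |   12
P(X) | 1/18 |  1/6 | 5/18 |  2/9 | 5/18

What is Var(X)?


E[X] = 77/9
E[X²] = 746/9
Var(X) = E[X²] - (E[X])² = 746/9 - 5929/81 = 785/81

Var(X) = 785/81 ≈ 9.6914


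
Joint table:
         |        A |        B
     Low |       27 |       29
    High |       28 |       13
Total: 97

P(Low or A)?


P(Low∨A) = P(Low) + P(A) - P(Low∧A)
= (56 + 55 - 27)/97 = 84/97

P = 84/97 ≈ 86.60%


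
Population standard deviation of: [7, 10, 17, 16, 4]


Mean = 54/5
  (7-54/5)²=361/25
  (10-54/5)²=16/25
  (17-54/5)²=961/25
  (16-54/5)²=676/25
  (4-54/5)²=1156/25
Σ(x-μ)² = 634/5
σ² = (634/5)/5 = 634/25

σ = √(634/25) ≈ 5.0359


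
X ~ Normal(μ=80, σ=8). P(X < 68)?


z = (68-80)/8 = -1.5
P(Z < -1.5) = 0.0668

P(X < 68) ≈ 0.0668


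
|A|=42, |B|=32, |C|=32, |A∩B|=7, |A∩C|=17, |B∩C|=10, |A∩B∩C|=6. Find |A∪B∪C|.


|A∪B∪C| = 42+32+32-7-17-10+6 = 78

|A∪B∪C| = 78


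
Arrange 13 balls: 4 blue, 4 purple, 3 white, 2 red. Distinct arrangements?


13!/(4!×4!×3!×2!) = 900900

900900


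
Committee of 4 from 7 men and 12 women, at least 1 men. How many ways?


Count by #men:
  1M,3W: C(7,1)×C(12,3)=1540
  2M,2W: C(7,2)×C(12,2)=1386
  3M,1W: C(7,3)×C(12,1)=420
  4M,0W: C(7,4)×C(12,0)=35
Total = 3381

3381


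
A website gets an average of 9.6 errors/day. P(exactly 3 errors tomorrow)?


Poisson(λ=9.6): P(X=3) = e^(-λ)×λ^k/k!
= e^(-9.6) × 9.6^3 / 3!
≈ 6.772873649e-05 × 884.736 / 6 ≈ 0.009987

P(X=3) ≈ 0.009987 ≈ 1.00%


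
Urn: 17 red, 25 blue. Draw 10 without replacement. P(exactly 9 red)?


Hypergeometric: C(17,9)×C(25,1)/C(42,10)
= 24310×25/1471442973 = 250/605283

P(X=9) = 250/605283 ≈ 0.04%


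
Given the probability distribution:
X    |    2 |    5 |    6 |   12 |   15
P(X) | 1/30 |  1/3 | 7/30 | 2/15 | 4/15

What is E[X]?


E[X] = Σ x·P(X=x)
= (2)×(1/30) + (5)×(1/3) + (6)×(7/30) + (12)×(2/15) + (15)×(4/15)
= 131/15

E[X] = 131/15


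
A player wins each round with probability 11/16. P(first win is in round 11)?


Geometric: P(X=11) = (1-p)^(k-1)×p = (5/16)^10×11/16 = 107421875/17592186044416

P(X=11) = 107421875/17592186044416 ≈ 0.00%


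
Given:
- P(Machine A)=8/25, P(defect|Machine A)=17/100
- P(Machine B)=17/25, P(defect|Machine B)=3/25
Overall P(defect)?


P(B) = Σ P(B|Aᵢ)×P(Aᵢ)
  17/100×8/25 = 34/625
  3/25×17/25 = 51/625
Sum = 17/125

P(defect) = 17/125 ≈ 13.60%


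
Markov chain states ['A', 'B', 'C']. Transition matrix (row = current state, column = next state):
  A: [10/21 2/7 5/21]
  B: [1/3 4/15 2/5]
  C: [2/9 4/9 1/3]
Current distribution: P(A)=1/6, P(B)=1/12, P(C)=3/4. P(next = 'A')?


P(next=A) = Σᵢ P(now=i)×P(i→A)
= 1/6×10/21 + 1/12×1/3 + 3/4×2/9
= 5/63 + 1/36 + 1/6 = 23/84

P = 23/84 ≈ 0.2738


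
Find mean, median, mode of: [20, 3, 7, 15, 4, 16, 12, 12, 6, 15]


Sorted: [3, 4, 6, 7, 12, 12, 15, 15, 16, 20]
Mean = 110/10 = 11
Median = 12
Freq: {20: 1, 3: 1, 7: 1, 15: 2, 4: 1, 16: 1, 12: 2, 6: 1}
Mode: [12, 15]

Mean=11, Median=12, Mode=[12, 15]


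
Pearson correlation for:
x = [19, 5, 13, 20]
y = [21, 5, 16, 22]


n=4, Σx=57, Σy=64, Σxy=1072, Σx²=955, Σy²=1206
r = (4×1072 - 57×64)/√((4×955 - 57²)(4×1206 - 64²))
= 640/√(571×728) = 640/√415688 ≈ 640/644.7387 ≈ 0.9927

r ≈ 0.9927


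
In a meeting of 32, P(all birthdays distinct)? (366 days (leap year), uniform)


P(all different) = Π(366-i)/366 for i=0..31
= (366/366)×(365/366)×...×(335/366)
= 0.247626

P ≈ 0.2476 ≈ 24.76%


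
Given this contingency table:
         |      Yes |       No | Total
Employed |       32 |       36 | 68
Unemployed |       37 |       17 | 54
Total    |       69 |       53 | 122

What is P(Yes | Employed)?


P(Yes | Employed) = 32/(32+36) = 32/68 = 8/17

P(Yes|Employed) = 8/17 ≈ 47.06%


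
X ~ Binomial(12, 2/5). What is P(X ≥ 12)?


P(X ≥ 12) = Σ P(X=i) for i=12..12
P(X=12) = 4096/244140625
Sum = 4096/244140625

P(X ≥ 12) = 4096/244140625 ≈ 0.00%


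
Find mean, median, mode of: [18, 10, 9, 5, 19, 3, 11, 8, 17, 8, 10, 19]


Sorted: [3, 5, 8, 8, 9, 10, 10, 11, 17, 18, 19, 19]
Mean = 137/12
Median = 10
Freq: {18: 1, 10: 2, 9: 1, 5: 1, 19: 2, 3: 1, 11: 1, 8: 2, 17: 1}
Mode: [8, 10, 19]

Mean=137/12, Median=10, Mode=[8, 10, 19]


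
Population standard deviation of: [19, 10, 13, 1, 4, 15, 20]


Mean = 82/7
  (19-82/7)²=2601/49
  (10-82/7)²=144/49
  (13-82/7)²=81/49
  (1-82/7)²=5625/49
  (4-82/7)²=2916/49
  (15-82/7)²=529/49
  (20-82/7)²=3364/49
Σ(x-μ)² = 2180/7
σ² = (2180/7)/7 = 2180/49

σ = √(2180/49) ≈ 6.6701


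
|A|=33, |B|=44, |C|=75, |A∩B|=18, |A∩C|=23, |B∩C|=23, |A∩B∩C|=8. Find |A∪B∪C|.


|A∪B∪C| = 33+44+75-18-23-23+8 = 96

|A∪B∪C| = 96


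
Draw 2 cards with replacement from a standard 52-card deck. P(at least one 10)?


P(not a 10) = 48/52 = 12/13
P(none in 2 draws) = (12/13)^2 = 144/169
P(≥1 10) = 1 - 144/169 = 25/169

P = 25/169 ≈ 14.79%


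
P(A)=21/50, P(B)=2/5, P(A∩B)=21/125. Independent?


P(A)×P(B) = 21/125
P(A∩B) = 21/125
Equal ✓ → Independent

Yes, independent


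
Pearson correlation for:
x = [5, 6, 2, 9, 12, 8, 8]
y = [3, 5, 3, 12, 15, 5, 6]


n=7, Σx=50, Σy=49, Σxy=427, Σx²=418, Σy²=473
r = (7×427 - 50×49)/√((7×418 - 50²)(7×473 - 49²))
= 539/√(426×910) = 539/√387660 ≈ 539/622.6235 ≈ 0.8657

r ≈ 0.8657


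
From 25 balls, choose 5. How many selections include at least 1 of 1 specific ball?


Complement: C(25,5) - C(24,5) = 53130 - 42504 = 10626

10626


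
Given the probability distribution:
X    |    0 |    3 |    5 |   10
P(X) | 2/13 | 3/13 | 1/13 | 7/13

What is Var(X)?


E[X] = 84/13
E[X²] = 752/13
Var(X) = E[X²] - (E[X])² = 752/13 - 7056/169 = 2720/169

Var(X) = 2720/169 ≈ 16.0947


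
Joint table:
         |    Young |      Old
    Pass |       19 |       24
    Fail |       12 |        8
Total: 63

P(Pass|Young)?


P(Pass|Young) = 19/(19+12) = 19/31

P = 19/31 ≈ 61.29%


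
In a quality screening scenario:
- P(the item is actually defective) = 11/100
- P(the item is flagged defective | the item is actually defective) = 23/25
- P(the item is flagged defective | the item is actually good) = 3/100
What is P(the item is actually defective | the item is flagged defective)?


Using Bayes' theorem:
P(A|B) = P(B|A)·P(A) / P(B)

P(the item is flagged defective) = 23/25 × 11/100 + 3/100 × 89/100
= 253/2500 + 267/10000 = 1279/10000

P(the item is actually defective|the item is flagged defective) = (253/2500) / (1279/10000) = 1012/1279

P(the item is actually defective|the item is flagged defective) = 1012/1279 ≈ 79.12%


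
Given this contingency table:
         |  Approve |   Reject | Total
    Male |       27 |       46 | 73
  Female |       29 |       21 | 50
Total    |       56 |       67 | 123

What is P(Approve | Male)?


P(Approve | Male) = 27/(27+46) = 27/73

P(Approve|Male) = 27/73 ≈ 36.99%


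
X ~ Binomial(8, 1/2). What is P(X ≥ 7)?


P(X ≥ 7) = Σ P(X=i) for i=7..8
P(X=7) = 1/32
P(X=8) = 1/256
Sum = 9/256

P(X ≥ 7) = 9/256 ≈ 3.52%


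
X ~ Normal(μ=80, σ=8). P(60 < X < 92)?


z₁=(60-80)/8=-2.5, z₂=(92-80)/8=1.5
P = Φ(1.5) - Φ(-2.5) = 0.933193 - 0.006210 = 0.926983 ≈ 0.9270

P(60 < X < 92) ≈ 0.9270


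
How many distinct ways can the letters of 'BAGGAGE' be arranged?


Letters: 7, freq: {'B': 1, 'A': 2, 'G': 3, 'E': 1}
7!/(1!×2!×3!×1!) = 5040/12 = 420

420


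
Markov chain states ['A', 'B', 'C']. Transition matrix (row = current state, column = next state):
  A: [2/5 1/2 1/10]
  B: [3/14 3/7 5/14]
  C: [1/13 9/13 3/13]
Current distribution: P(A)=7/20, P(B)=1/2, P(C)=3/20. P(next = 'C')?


P(next=C) = Σᵢ P(now=i)×P(i→C)
= 7/20×1/10 + 1/2×5/14 + 3/20×3/13
= 7/200 + 5/28 + 9/260 = 4517/18200

P = 4517/18200 ≈ 0.2482


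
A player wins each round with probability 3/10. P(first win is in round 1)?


Geometric: P(X=1) = (1-p)^(k-1)×p = (7/10)^0×3/10 = 3/10

P(X=1) = 3/10 ≈ 30.00%


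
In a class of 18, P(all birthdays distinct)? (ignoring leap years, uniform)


P(all different) = Π(365-i)/365 for i=0..17
= (365/365)×(364/365)×...×(348/365)
= 0.653089

P ≈ 0.6531 ≈ 65.31%


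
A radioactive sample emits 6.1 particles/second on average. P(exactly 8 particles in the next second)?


Poisson(λ=6.1): P(X=8) = e^(-λ)×λ^k/k!
= e^(-6.1) × 6.1^8 / 8!
≈ 0.002242867719 × 1917073.12997 / 40320 ≈ 0.106640

P(X=8) ≈ 0.106640 ≈ 10.66%


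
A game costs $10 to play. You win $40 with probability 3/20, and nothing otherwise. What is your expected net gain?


E[gain] = (40-10)×3/20 + (-10)×17/20
= 9/2 - 17/2 = -4

Expected net gain = $-4 ≈ $-4.00


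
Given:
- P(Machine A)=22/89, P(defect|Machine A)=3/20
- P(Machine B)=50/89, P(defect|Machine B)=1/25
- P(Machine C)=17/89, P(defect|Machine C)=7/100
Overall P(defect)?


P(B) = Σ P(B|Aᵢ)×P(Aᵢ)
  3/20×22/89 = 33/890
  1/25×50/89 = 2/89
  7/100×17/89 = 119/8900
Sum = 649/8900

P(defect) = 649/8900 ≈ 7.29%


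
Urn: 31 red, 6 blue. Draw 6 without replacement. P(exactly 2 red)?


Hypergeometric: C(31,2)×C(6,4)/C(37,6)
= 465×15/2324784 = 2325/774928

P(X=2) = 2325/774928 ≈ 0.30%


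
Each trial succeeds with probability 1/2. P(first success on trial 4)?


Geometric: P(X=4) = (1-p)^(k-1)×p = (1/2)^3×1/2 = 1/16

P(X=4) = 1/16 ≈ 6.25%


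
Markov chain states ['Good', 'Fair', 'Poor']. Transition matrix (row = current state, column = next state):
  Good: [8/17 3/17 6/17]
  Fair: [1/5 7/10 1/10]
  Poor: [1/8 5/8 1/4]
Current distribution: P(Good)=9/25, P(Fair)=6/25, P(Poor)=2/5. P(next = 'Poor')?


P(next=Poor) = Σᵢ P(now=i)×P(i→Poor)
= 9/25×6/17 + 6/25×1/10 + 2/5×1/4
= 54/425 + 3/125 + 1/10 = 1067/4250

P = 1067/4250 ≈ 0.2511


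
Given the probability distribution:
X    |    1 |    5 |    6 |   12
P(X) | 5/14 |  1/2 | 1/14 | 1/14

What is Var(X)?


E[X] = 29/7
E[X²] = 180/7
Var(X) = E[X²] - (E[X])² = 180/7 - 841/49 = 419/49

Var(X) = 419/49 ≈ 8.5510


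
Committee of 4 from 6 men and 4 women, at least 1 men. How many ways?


Count by #men:
  1M,3W: C(6,1)×C(4,3)=24
  2M,2W: C(6,2)×C(4,2)=90
  3M,1W: C(6,3)×C(4,1)=80
  4M,0W: C(6,4)×C(4,0)=15
Total = 209

209


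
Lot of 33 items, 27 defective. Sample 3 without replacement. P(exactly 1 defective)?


Hypergeometric: C(27,1)×C(6,2)/C(33,3)
= 27×15/5456 = 405/5456

P(X=1) = 405/5456 ≈ 7.42%


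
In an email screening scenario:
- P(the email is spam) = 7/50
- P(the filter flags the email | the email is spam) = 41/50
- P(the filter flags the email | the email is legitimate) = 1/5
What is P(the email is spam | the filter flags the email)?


Using Bayes' theorem:
P(A|B) = P(B|A)·P(A) / P(B)

P(the filter flags the email) = 41/50 × 7/50 + 1/5 × 43/50
= 287/2500 + 43/250 = 717/2500

P(the email is spam|the filter flags the email) = (287/2500) / (717/2500) = 287/717

P(the email is spam|the filter flags the email) = 287/717 ≈ 40.03%


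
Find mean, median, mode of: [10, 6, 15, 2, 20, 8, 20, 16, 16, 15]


Sorted: [2, 6, 8, 10, 15, 15, 16, 16, 20, 20]
Mean = 128/10 = 64/5
Median = 15
Freq: {10: 1, 6: 1, 15: 2, 2: 1, 20: 2, 8: 1, 16: 2}
Mode: [15, 16, 20]

Mean=64/5, Median=15, Mode=[15, 16, 20]


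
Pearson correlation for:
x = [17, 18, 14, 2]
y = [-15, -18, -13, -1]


n=4, Σx=51, Σy=-47, Σxy=-763, Σx²=813, Σy²=719
r = (4×(-763) - 51×(-47))/√((4×813 - 51²)(4×719 - (-47)²))
= -655/√(651×667) = -655/√434217 ≈ -655/658.9514 ≈ -0.9940

r ≈ -0.9940


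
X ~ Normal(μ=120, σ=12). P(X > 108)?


z = (108-120)/12 = -1.0
P(X > 108) = 1 - P(Z ≤ -1.0) = 1 - 0.1587 = 0.8413

P(X > 108) ≈ 0.8413


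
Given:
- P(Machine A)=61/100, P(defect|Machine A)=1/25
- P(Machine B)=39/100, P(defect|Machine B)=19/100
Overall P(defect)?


P(B) = Σ P(B|Aᵢ)×P(Aᵢ)
  1/25×61/100 = 61/2500
  19/100×39/100 = 741/10000
Sum = 197/2000

P(defect) = 197/2000 ≈ 9.85%


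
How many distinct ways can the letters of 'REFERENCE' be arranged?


Letters: 9, freq: {'R': 2, 'E': 4, 'F': 1, 'N': 1, 'C': 1}
9!/(2!×4!×1!×1!×1!) = 362880/48 = 7560

7560


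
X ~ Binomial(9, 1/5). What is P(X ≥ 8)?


P(X ≥ 8) = Σ P(X=i) for i=8..9
P(X=8) = 36/1953125
P(X=9) = 1/1953125
Sum = 37/1953125

P(X ≥ 8) = 37/1953125 ≈ 0.00%


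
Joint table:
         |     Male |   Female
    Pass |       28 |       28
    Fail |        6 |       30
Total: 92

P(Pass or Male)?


P(Pass∨Male) = P(Pass) + P(Male) - P(Pass∧Male)
= (56 + 34 - 28)/92 = 62/92 = 31/46

P = 31/46 ≈ 67.39%


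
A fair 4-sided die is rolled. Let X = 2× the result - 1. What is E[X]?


E[die] = (1+4)/2 = 5/2
E[X] = 2×5/2 - 1 = 4

E[X] = 4


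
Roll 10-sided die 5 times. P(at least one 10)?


P(no 10)^5 = (9/10)^5 = 59049/100000
P(≥1) = 1 - 59049/100000 = 40951/100000

P = 40951/100000 ≈ 40.95%


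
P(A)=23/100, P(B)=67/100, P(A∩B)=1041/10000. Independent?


P(A)×P(B) = 1541/10000
P(A∩B) = 1041/10000
Not equal → NOT independent

No, not independent


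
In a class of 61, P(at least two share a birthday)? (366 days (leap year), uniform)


P(all different) = Π(366-i)/366 for i=0..60
= 0.004988
P(match) = 1 - 0.004988 = 0.995012

P ≈ 0.9950 ≈ 99.50%


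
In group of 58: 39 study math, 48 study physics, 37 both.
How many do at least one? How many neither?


|A∪B| = 39+48-37 = 50
Neither = 58-50 = 8

At least one: 50; Neither: 8


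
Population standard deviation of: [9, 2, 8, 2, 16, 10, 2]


Mean = 49/7 = 7
  (9-7)²=4
  (2-7)²=25
  (8-7)²=1
  (2-7)²=25
  (16-7)²=81
  (10-7)²=9
  (2-7)²=25
Σ(x-μ)² = 170
σ² = 170/7

σ = √(170/7) ≈ 4.9281


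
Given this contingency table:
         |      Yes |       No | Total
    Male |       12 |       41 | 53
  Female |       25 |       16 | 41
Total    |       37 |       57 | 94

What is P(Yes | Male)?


P(Yes | Male) = 12/(12+41) = 12/53

P(Yes|Male) = 12/53 ≈ 22.64%


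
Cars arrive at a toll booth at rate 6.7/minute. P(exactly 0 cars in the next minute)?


Poisson(λ=6.7): P(X=0) = e^(-λ)×λ^k/k!
= e^(-6.7) × 6.7^0 / 0!
≈ 0.001230911903 × 1 / 1 ≈ 0.001231

P(X=0) ≈ 0.001231 ≈ 0.12%


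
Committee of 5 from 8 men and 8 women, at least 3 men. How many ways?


Count by #men:
  3M,2W: C(8,3)×C(8,2)=1568
  4M,1W: C(8,4)×C(8,1)=560
  5M,0W: C(8,5)×C(8,0)=56
Total = 2184

2184


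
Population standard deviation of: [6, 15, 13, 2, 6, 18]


Mean = 60/6 = 10
  (6-10)²=16
  (15-10)²=25
  (13-10)²=9
  (2-10)²=64
  (6-10)²=16
  (18-10)²=64
Σ(x-μ)² = 194
σ² = 194/6 = 97/3

σ = √(97/3) ≈ 5.6862


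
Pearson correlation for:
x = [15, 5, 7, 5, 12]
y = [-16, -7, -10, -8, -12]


n=5, Σx=44, Σy=-53, Σxy=-529, Σx²=468, Σy²=613
r = (5×(-529) - 44×(-53))/√((5×468 - 44²)(5×613 - (-53)²))
= -313/√(404×256) = -313/√103424 ≈ -313/321.5960 ≈ -0.9733

r ≈ -0.9733


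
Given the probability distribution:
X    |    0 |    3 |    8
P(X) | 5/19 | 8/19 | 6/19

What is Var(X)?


E[X] = 72/19
E[X²] = 24
Var(X) = E[X²] - (E[X])² = 24 - 5184/361 = 3480/361

Var(X) = 3480/361 ≈ 9.6399


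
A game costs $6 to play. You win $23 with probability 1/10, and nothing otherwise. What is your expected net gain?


E[gain] = (23-6)×1/10 + (-6)×9/10
= 17/10 - 27/5 = -37/10

Expected net gain = $-37/10 ≈ $-3.70


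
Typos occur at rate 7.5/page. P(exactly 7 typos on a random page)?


Poisson(λ=7.5): P(X=7) = e^(-λ)×λ^k/k!
= e^(-7.5) × 7.5^7 / 7!
≈ 0.0005530843701 × 1334838.86719 / 5040 ≈ 0.146484

P(X=7) ≈ 0.146484 ≈ 14.65%


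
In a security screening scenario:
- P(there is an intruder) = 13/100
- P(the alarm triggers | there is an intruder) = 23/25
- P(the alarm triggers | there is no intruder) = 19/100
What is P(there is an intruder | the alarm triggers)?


Using Bayes' theorem:
P(A|B) = P(B|A)·P(A) / P(B)

P(the alarm triggers) = 23/25 × 13/100 + 19/100 × 87/100
= 299/2500 + 1653/10000 = 2849/10000

P(there is an intruder|the alarm triggers) = (299/2500) / (2849/10000) = 1196/2849

P(there is an intruder|the alarm triggers) = 1196/2849 ≈ 41.98%


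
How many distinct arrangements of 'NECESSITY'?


Letters: 9, freq: {'N': 1, 'E': 2, 'C': 1, 'S': 2, 'I': 1, 'T': 1, 'Y': 1}
9!/(1!×2!×1!×2!×1!×1!×1!) = 362880/4 = 90720

90720


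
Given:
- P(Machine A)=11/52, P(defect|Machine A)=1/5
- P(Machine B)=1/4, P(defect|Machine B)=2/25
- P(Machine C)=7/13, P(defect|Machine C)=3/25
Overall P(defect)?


P(B) = Σ P(B|Aᵢ)×P(Aᵢ)
  1/5×11/52 = 11/260
  2/25×1/4 = 1/50
  3/25×7/13 = 21/325
Sum = 33/260

P(defect) = 33/260 ≈ 12.69%


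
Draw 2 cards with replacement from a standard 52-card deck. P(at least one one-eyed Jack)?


P(not a one-eyed Jack) = 50/52 = 25/26
P(none in 2 draws) = (25/26)^2 = 625/676
P(≥1 one-eyed Jack) = 1 - 625/676 = 51/676

P = 51/676 ≈ 7.54%


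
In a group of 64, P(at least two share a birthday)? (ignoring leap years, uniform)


P(all different) = Π(365-i)/365 for i=0..63
= 0.002810
P(match) = 1 - 0.002810 = 0.997190

P ≈ 0.9972 ≈ 99.72%


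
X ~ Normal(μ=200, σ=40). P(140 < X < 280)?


z₁=(140-200)/40=-1.5, z₂=(280-200)/40=2.0
P = Φ(2.0) - Φ(-1.5) = 0.977250 - 0.066807 = 0.910443 ≈ 0.9104

P(140 < X < 280) ≈ 0.9104


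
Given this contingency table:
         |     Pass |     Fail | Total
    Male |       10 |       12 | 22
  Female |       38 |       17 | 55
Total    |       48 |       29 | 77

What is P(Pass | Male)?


P(Pass | Male) = 10/(10+12) = 10/22 = 5/11

P(Pass|Male) = 5/11 ≈ 45.45%


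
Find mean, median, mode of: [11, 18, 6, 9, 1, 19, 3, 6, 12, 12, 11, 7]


Sorted: [1, 3, 6, 6, 7, 9, 11, 11, 12, 12, 18, 19]
Mean = 115/12
Median = 10
Freq: {11: 2, 18: 1, 6: 2, 9: 1, 1: 1, 19: 1, 3: 1, 12: 2, 7: 1}
Mode: [6, 11, 12]

Mean=115/12, Median=10, Mode=[6, 11, 12]


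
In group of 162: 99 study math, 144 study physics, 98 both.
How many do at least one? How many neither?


|A∪B| = 99+144-98 = 145
Neither = 162-145 = 17

At least one: 145; Neither: 17


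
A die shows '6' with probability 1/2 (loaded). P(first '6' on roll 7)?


Geometric: P(X=7) = (1-p)^(k-1)×p = (1/2)^6×1/2 = 1/128

P(X=7) = 1/128 ≈ 0.78%


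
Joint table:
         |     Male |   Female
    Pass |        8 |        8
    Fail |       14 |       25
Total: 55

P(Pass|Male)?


P(Pass|Male) = 8/(8+14) = 8/22 = 4/11

P = 4/11 ≈ 36.36%


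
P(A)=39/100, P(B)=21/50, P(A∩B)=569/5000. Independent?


P(A)×P(B) = 819/5000
P(A∩B) = 569/5000
Not equal → NOT independent

No, not independent


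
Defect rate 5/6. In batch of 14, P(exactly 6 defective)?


Binomial: P(X=6) = C(14,6)×p^6×(1-p)^8
= 3003 × 15625/46656 × 1/1679616 = 15640625/26121388032

P(X=6) = 15640625/26121388032 ≈ 0.06%


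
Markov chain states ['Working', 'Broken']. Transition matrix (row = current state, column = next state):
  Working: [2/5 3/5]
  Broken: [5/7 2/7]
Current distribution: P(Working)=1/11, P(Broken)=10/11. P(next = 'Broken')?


P(next=Broken) = Σᵢ P(now=i)×P(i→Broken)
= 1/11×3/5 + 10/11×2/7
= 3/55 + 20/77 = 11/35

P = 11/35 ≈ 0.3143


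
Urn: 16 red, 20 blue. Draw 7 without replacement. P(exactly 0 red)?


Hypergeometric: C(16,0)×C(20,7)/C(36,7)
= 1×77520/8347680 = 19/2046

P(X=0) = 19/2046 ≈ 0.93%


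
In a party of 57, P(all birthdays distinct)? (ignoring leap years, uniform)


P(all different) = Π(365-i)/365 for i=0..56
= (365/365)×(364/365)×...×(309/365)
= 0.009878

P ≈ 0.0099 ≈ 0.99%


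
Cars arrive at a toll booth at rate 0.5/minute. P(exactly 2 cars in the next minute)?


Poisson(λ=0.5): P(X=2) = e^(-λ)×λ^k/k!
= e^(-0.5) × 0.5^2 / 2!
≈ 0.6065306597 × 0.25 / 2 ≈ 0.075816

P(X=2) ≈ 0.075816 ≈ 7.58%


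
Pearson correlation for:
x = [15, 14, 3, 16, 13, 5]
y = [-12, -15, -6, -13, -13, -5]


n=6, Σx=66, Σy=-64, Σxy=-810, Σx²=880, Σy²=768
r = (6×(-810) - 66×(-64))/√((6×880 - 66²)(6×768 - (-64)²))
= -636/√(924×512) = -636/√473088 ≈ -636/687.8139 ≈ -0.9247

r ≈ -0.9247


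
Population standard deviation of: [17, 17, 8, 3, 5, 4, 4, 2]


Mean = 60/8 = 15/2
  (17-15/2)²=361/4
  (17-15/2)²=361/4
  (8-15/2)²=1/4
  (3-15/2)²=81/4
  (5-15/2)²=25/4
  (4-15/2)²=49/4
  (4-15/2)²=49/4
  (2-15/2)²=121/4
Σ(x-μ)² = 262
σ² = 262/8 = 131/4

σ = √(131/4) ≈ 5.7228


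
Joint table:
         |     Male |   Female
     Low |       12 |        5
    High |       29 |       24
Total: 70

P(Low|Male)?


P(Low|Male) = 12/(12+29) = 12/41

P = 12/41 ≈ 29.27%


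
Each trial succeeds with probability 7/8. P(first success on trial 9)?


Geometric: P(X=9) = (1-p)^(k-1)×p = (1/8)^8×7/8 = 7/134217728

P(X=9) = 7/134217728 ≈ 0.00%


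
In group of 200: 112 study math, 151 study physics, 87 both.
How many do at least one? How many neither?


|A∪B| = 112+151-87 = 176
Neither = 200-176 = 24

At least one: 176; Neither: 24


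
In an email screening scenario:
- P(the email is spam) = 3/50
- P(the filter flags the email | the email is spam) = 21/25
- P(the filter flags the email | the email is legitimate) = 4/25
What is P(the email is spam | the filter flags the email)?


Using Bayes' theorem:
P(A|B) = P(B|A)·P(A) / P(B)

P(the filter flags the email) = 21/25 × 3/50 + 4/25 × 47/50
= 63/1250 + 94/625 = 251/1250

P(the email is spam|the filter flags the email) = (63/1250) / (251/1250) = 63/251

P(the email is spam|the filter flags the email) = 63/251 ≈ 25.10%


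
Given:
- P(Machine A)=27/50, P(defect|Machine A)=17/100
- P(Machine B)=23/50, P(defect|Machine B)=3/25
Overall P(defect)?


P(B) = Σ P(B|Aᵢ)×P(Aᵢ)
  17/100×27/50 = 459/5000
  3/25×23/50 = 69/1250
Sum = 147/1000

P(defect) = 147/1000 ≈ 14.70%


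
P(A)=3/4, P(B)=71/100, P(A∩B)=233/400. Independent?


P(A)×P(B) = 213/400
P(A∩B) = 233/400
Not equal → NOT independent

No, not independent


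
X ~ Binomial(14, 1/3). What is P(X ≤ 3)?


P(X ≤ 3) = Σ P(X=i) for i=0..3
P(X=0) = 16384/4782969
P(X=1) = 114688/4782969
P(X=2) = 372736/4782969
P(X=3) = 745472/4782969
Sum = 1249280/4782969

P(X ≤ 3) = 1249280/4782969 ≈ 26.12%


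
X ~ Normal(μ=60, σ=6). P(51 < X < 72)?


z₁=(51-60)/6=-1.5, z₂=(72-60)/6=2.0
P = Φ(2.0) - Φ(-1.5) = 0.977250 - 0.066807 = 0.910443 ≈ 0.9104

P(51 < X < 72) ≈ 0.9104
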